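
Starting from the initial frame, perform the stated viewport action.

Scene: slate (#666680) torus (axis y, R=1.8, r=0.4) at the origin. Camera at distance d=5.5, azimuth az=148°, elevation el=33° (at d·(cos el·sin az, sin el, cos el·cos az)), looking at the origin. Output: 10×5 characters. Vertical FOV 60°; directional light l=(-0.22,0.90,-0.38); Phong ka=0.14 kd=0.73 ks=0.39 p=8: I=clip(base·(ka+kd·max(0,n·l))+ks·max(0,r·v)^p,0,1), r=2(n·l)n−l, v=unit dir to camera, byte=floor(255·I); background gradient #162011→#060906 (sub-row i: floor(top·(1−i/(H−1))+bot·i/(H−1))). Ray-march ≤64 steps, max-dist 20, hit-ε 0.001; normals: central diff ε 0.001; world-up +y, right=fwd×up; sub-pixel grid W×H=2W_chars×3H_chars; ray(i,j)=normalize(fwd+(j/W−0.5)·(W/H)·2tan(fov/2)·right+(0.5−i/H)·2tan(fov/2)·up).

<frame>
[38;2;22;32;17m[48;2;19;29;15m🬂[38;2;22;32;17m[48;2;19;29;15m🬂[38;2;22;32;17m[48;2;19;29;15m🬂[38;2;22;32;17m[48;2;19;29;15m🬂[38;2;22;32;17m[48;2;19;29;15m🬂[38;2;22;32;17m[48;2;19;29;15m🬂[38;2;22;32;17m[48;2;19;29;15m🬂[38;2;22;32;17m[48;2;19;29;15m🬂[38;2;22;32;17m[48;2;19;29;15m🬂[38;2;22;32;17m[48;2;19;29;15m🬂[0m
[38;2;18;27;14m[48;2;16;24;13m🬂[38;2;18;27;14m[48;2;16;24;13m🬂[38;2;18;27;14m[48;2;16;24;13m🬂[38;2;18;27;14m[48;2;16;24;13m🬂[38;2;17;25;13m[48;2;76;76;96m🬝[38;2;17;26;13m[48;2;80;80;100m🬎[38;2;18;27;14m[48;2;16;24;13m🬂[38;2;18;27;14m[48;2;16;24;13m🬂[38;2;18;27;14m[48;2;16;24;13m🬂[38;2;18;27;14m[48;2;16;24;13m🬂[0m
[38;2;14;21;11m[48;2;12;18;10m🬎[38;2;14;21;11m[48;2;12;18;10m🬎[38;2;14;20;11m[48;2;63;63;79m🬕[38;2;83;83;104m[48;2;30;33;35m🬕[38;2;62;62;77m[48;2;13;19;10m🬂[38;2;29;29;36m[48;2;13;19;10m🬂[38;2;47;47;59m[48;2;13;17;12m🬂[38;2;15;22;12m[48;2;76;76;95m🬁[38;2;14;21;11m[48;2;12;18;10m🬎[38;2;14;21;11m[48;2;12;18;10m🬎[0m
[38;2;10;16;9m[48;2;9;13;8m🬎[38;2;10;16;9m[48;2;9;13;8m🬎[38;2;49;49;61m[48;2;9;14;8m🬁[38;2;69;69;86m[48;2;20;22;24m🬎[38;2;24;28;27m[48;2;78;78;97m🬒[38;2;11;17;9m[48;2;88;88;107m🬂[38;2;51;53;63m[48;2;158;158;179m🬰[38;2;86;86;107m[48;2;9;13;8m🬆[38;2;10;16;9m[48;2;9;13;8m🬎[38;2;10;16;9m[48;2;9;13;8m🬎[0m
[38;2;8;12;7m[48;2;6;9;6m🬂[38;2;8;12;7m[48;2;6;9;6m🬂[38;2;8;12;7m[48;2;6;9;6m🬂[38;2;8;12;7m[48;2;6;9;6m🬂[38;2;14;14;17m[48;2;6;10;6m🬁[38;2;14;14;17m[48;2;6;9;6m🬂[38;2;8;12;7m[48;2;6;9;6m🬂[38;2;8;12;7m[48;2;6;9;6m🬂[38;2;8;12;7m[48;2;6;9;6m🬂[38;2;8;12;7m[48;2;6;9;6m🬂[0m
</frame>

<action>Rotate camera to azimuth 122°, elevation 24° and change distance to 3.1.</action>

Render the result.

<frame>
[38;2;22;32;17m[48;2;19;29;15m🬂[38;2;22;32;17m[48;2;19;29;15m🬂[38;2;22;32;17m[48;2;19;29;15m🬂[38;2;22;32;17m[48;2;19;29;15m🬂[38;2;22;32;17m[48;2;19;29;15m🬂[38;2;22;32;17m[48;2;19;29;15m🬂[38;2;22;32;17m[48;2;19;29;15m🬂[38;2;22;32;17m[48;2;19;29;15m🬂[38;2;22;32;17m[48;2;19;29;15m🬂[38;2;22;32;17m[48;2;19;29;15m🬂[0m
[38;2;18;27;14m[48;2;16;24;13m🬂[38;2;18;27;14m[48;2;16;24;13m🬂[38;2;17;25;13m[48;2;85;85;107m🬝[38;2;17;26;13m[48;2;125;125;146m🬎[38;2;17;26;13m[48;2;143;143;160m🬎[38;2;17;26;13m[48;2;70;70;84m🬎[38;2;17;26;13m[48;2;58;58;71m🬎[38;2;17;26;13m[48;2;70;70;87m🬎[38;2;18;27;14m[48;2;16;24;13m🬂[38;2;18;27;14m[48;2;16;24;13m🬂[0m
[38;2;15;22;12m[48;2;78;78;98m🬂[38;2;85;85;106m[48;2;73;73;92m🬝[38;2;79;79;98m[48;2;28;30;33m🬆[38;2;53;53;66m[48;2;13;17;12m🬂[38;2;27;27;34m[48;2;13;18;11m🬀[38;2;14;14;17m[48;2;13;19;10m🬂[38;2;14;14;17m[48;2;13;19;10m🬂[38;2;22;22;28m[48;2;13;15;14m🬁[38;2;49;49;61m[48;2;21;21;26m🬂[38;2;69;69;87m[48;2;15;22;12m🬺[0m
[38;2;76;76;96m[48;2;66;66;82m🬊[38;2;81;81;102m[48;2;74;74;93m🬎[38;2;11;17;9m[48;2;80;80;100m🬂[38;2;10;16;9m[48;2;79;79;99m🬊[38;2;10;16;9m[48;2;81;81;102m🬎[38;2;10;16;9m[48;2;81;81;101m🬎[38;2;10;16;9m[48;2;82;82;103m🬎[38;2;11;17;9m[48;2;80;80;100m🬂[38;2;37;40;44m[48;2;98;98;118m🬂[38;2;86;86;107m[48;2;116;116;137m🬎[0m
[38;2;54;54;68m[48;2;36;36;46m🬊[38;2;64;64;81m[48;2;51;51;63m🬊[38;2;71;71;89m[48;2;59;59;74m🬊[38;2;79;79;98m[48;2;64;64;81m🬊[38;2;91;91;110m[48;2;67;67;84m🬎[38;2;115;115;135m[48;2;75;75;92m🬎[38;2;144;144;164m[48;2;83;83;100m🬎[38;2;157;157;176m[48;2;80;80;97m🬎[38;2;145;145;165m[48;2;80;80;98m🬆[38;2;107;107;127m[48;2;70;70;87m🬂[0m
</frame>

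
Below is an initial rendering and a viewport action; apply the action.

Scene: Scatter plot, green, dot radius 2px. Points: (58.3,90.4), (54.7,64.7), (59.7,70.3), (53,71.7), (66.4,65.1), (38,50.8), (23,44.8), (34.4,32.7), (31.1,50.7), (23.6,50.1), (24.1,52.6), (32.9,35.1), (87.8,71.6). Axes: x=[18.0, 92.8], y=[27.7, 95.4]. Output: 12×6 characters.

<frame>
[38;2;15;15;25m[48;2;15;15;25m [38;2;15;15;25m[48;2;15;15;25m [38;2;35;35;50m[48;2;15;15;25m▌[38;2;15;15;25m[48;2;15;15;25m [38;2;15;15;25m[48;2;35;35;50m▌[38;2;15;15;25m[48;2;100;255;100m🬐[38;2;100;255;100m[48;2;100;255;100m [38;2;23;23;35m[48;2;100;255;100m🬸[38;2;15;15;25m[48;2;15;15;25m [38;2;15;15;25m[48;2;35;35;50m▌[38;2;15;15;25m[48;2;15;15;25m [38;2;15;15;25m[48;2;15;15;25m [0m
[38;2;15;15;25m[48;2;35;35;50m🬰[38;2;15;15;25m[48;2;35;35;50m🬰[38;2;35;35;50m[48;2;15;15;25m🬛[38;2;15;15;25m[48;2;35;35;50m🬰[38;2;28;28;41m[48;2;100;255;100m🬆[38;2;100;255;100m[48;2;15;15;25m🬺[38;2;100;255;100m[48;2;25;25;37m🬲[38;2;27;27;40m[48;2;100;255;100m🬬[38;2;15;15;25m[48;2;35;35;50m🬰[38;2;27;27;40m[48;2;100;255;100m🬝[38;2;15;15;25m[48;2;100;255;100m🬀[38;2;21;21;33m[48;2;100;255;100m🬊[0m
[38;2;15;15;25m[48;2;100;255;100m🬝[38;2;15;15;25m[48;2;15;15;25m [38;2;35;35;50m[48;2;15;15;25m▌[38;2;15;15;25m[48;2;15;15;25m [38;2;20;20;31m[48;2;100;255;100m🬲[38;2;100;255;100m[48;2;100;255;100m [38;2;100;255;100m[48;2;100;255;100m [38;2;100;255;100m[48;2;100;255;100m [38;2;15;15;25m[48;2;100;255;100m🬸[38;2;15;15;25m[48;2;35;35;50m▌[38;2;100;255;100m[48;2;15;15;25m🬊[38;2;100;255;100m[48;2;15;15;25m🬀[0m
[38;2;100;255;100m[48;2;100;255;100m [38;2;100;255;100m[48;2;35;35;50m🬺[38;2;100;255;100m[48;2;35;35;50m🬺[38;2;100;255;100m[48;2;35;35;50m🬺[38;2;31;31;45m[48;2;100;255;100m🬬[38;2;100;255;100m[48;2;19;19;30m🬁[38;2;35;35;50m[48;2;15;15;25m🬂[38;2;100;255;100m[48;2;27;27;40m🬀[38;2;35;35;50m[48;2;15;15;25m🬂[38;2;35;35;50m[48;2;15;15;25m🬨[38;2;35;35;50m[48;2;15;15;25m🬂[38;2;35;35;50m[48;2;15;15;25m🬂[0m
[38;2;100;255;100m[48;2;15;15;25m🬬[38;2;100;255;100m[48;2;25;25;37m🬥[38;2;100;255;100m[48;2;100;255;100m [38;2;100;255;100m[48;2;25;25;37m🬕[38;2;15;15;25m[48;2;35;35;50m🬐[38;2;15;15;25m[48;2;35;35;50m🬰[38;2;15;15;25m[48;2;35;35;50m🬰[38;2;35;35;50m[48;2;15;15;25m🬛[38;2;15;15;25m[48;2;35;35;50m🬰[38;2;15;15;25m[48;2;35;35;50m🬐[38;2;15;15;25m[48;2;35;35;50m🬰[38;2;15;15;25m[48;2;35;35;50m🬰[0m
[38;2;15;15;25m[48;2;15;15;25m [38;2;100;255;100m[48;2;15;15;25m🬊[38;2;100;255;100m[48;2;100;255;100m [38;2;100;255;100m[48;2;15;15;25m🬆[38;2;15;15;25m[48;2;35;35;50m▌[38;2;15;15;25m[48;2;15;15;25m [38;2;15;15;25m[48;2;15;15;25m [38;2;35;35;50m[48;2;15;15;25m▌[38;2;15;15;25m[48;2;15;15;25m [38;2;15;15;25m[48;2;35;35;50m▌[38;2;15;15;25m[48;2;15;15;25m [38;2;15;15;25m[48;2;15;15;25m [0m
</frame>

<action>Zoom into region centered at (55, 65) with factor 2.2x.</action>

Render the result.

<frame>
[38;2;15;15;25m[48;2;15;15;25m [38;2;15;15;25m[48;2;15;15;25m [38;2;35;35;50m[48;2;15;15;25m▌[38;2;15;15;25m[48;2;15;15;25m [38;2;15;15;25m[48;2;35;35;50m▌[38;2;15;15;25m[48;2;100;255;100m🬬[38;2;15;15;25m[48;2;15;15;25m [38;2;35;35;50m[48;2;15;15;25m▌[38;2;15;15;25m[48;2;15;15;25m [38;2;15;15;25m[48;2;35;35;50m▌[38;2;15;15;25m[48;2;15;15;25m [38;2;15;15;25m[48;2;15;15;25m [0m
[38;2;15;15;25m[48;2;35;35;50m🬰[38;2;15;15;25m[48;2;35;35;50m🬰[38;2;35;35;50m[48;2;15;15;25m🬛[38;2;15;15;25m[48;2;35;35;50m🬰[38;2;15;15;25m[48;2;100;255;100m🬐[38;2;100;255;100m[48;2;100;255;100m [38;2;15;15;25m[48;2;100;255;100m🬂[38;2;100;255;100m[48;2;15;15;25m🬺[38;2;23;23;35m[48;2;100;255;100m🬬[38;2;15;15;25m[48;2;35;35;50m🬐[38;2;15;15;25m[48;2;35;35;50m🬰[38;2;15;15;25m[48;2;35;35;50m🬰[0m
[38;2;15;15;25m[48;2;15;15;25m [38;2;15;15;25m[48;2;15;15;25m [38;2;35;35;50m[48;2;15;15;25m▌[38;2;15;15;25m[48;2;15;15;25m [38;2;23;23;35m[48;2;100;255;100m🬝[38;2;100;255;100m[48;2;100;255;100m [38;2;15;15;25m[48;2;100;255;100m🬈[38;2;100;255;100m[48;2;21;21;33m🬆[38;2;15;15;25m[48;2;100;255;100m🬝[38;2;15;15;25m[48;2;100;255;100m🬀[38;2;15;15;25m[48;2;100;255;100m🬊[38;2;15;15;25m[48;2;15;15;25m [0m
[38;2;35;35;50m[48;2;15;15;25m🬂[38;2;35;35;50m[48;2;15;15;25m🬂[38;2;35;35;50m[48;2;15;15;25m🬕[38;2;35;35;50m[48;2;15;15;25m🬂[38;2;35;35;50m[48;2;15;15;25m🬨[38;2;100;255;100m[48;2;15;15;25m🬊[38;2;100;255;100m[48;2;19;19;30m🬀[38;2;35;35;50m[48;2;15;15;25m🬕[38;2;35;35;50m[48;2;15;15;25m🬂[38;2;100;255;100m[48;2;21;21;33m🬊[38;2;100;255;100m[48;2;19;19;30m🬀[38;2;35;35;50m[48;2;15;15;25m🬂[0m
[38;2;23;23;35m[48;2;100;255;100m🬬[38;2;15;15;25m[48;2;35;35;50m🬰[38;2;35;35;50m[48;2;15;15;25m🬛[38;2;15;15;25m[48;2;35;35;50m🬰[38;2;15;15;25m[48;2;35;35;50m🬐[38;2;15;15;25m[48;2;35;35;50m🬰[38;2;15;15;25m[48;2;35;35;50m🬰[38;2;35;35;50m[48;2;15;15;25m🬛[38;2;15;15;25m[48;2;35;35;50m🬰[38;2;15;15;25m[48;2;35;35;50m🬐[38;2;15;15;25m[48;2;35;35;50m🬰[38;2;15;15;25m[48;2;35;35;50m🬰[0m
[38;2;100;255;100m[48;2;100;255;100m [38;2;15;15;25m[48;2;100;255;100m🬸[38;2;35;35;50m[48;2;15;15;25m▌[38;2;15;15;25m[48;2;15;15;25m [38;2;15;15;25m[48;2;35;35;50m▌[38;2;15;15;25m[48;2;15;15;25m [38;2;15;15;25m[48;2;15;15;25m [38;2;35;35;50m[48;2;15;15;25m▌[38;2;15;15;25m[48;2;15;15;25m [38;2;15;15;25m[48;2;35;35;50m▌[38;2;15;15;25m[48;2;15;15;25m [38;2;15;15;25m[48;2;15;15;25m [0m
</frame>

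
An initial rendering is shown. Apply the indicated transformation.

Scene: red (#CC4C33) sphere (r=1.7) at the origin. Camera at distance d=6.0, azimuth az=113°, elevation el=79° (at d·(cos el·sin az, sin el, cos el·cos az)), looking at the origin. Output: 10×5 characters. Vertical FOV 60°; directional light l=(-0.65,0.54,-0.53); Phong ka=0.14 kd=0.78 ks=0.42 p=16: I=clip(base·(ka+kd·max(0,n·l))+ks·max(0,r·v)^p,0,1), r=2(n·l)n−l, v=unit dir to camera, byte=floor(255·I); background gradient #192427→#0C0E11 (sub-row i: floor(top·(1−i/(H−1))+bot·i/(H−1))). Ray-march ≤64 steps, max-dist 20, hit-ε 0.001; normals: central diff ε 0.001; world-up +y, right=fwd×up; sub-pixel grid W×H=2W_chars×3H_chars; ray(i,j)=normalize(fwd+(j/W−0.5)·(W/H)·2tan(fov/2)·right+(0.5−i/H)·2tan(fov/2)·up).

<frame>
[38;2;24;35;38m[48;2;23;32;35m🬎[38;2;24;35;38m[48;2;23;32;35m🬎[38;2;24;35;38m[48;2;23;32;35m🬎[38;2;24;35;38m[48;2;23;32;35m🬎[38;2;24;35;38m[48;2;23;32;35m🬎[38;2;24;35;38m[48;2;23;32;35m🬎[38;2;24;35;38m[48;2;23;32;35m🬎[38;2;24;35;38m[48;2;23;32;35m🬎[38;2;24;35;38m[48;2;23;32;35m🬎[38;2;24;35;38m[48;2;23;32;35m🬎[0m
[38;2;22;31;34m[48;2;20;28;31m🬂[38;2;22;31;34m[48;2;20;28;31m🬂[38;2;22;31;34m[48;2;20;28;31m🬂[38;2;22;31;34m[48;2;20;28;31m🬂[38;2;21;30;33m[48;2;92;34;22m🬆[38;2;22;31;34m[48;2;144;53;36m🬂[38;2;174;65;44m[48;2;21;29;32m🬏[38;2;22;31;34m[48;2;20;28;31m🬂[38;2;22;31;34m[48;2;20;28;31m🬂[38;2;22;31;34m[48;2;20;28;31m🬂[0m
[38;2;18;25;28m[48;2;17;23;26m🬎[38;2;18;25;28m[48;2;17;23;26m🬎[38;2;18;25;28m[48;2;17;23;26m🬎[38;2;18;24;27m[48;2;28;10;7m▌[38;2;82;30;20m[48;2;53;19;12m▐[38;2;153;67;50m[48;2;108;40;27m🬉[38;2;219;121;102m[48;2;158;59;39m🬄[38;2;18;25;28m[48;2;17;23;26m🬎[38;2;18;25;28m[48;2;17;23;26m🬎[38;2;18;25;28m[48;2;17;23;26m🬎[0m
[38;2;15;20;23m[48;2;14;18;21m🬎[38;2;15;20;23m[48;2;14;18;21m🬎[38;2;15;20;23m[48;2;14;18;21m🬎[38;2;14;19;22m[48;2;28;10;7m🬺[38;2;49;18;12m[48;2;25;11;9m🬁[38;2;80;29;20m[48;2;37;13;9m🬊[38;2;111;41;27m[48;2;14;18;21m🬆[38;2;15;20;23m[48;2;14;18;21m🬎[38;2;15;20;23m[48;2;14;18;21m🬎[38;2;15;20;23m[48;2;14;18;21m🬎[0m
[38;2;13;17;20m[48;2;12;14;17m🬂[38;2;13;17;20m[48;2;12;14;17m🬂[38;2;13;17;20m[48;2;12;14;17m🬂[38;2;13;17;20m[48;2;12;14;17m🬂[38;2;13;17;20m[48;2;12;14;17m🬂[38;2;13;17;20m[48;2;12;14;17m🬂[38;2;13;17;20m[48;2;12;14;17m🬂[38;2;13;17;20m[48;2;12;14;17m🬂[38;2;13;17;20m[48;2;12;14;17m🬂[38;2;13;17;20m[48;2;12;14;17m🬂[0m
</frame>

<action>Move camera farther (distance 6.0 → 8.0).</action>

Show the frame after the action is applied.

<frame>
[38;2;24;35;38m[48;2;23;32;35m🬎[38;2;24;35;38m[48;2;23;32;35m🬎[38;2;24;35;38m[48;2;23;32;35m🬎[38;2;24;35;38m[48;2;23;32;35m🬎[38;2;24;35;38m[48;2;23;32;35m🬎[38;2;24;35;38m[48;2;23;32;35m🬎[38;2;24;35;38m[48;2;23;32;35m🬎[38;2;24;35;38m[48;2;23;32;35m🬎[38;2;24;35;38m[48;2;23;32;35m🬎[38;2;24;35;38m[48;2;23;32;35m🬎[0m
[38;2;22;31;34m[48;2;20;28;31m🬂[38;2;22;31;34m[48;2;20;28;31m🬂[38;2;22;31;34m[48;2;20;28;31m🬂[38;2;22;31;34m[48;2;20;28;31m🬂[38;2;21;29;32m[48;2;88;32;22m🬝[38;2;21;30;33m[48;2;149;55;37m🬎[38;2;22;31;34m[48;2;20;28;31m🬂[38;2;22;31;34m[48;2;20;28;31m🬂[38;2;22;31;34m[48;2;20;28;31m🬂[38;2;22;31;34m[48;2;20;28;31m🬂[0m
[38;2;18;25;28m[48;2;17;23;26m🬎[38;2;18;25;28m[48;2;17;23;26m🬎[38;2;18;25;28m[48;2;17;23;26m🬎[38;2;18;25;28m[48;2;17;23;26m🬎[38;2;81;30;20m[48;2;35;13;8m🬉[38;2;181;86;67m[48;2;111;41;27m🬉[38;2;169;65;45m[48;2;18;24;27m▌[38;2;18;25;28m[48;2;17;23;26m🬎[38;2;18;25;28m[48;2;17;23;26m🬎[38;2;18;25;28m[48;2;17;23;26m🬎[0m
[38;2;15;20;23m[48;2;14;18;21m🬎[38;2;15;20;23m[48;2;14;18;21m🬎[38;2;15;20;23m[48;2;14;18;21m🬎[38;2;15;20;23m[48;2;14;18;21m🬎[38;2;28;10;7m[48;2;14;18;21m🬊[38;2;74;27;18m[48;2;23;15;14m🬂[38;2;111;41;27m[48;2;14;19;22m🬀[38;2;15;20;23m[48;2;14;18;21m🬎[38;2;15;20;23m[48;2;14;18;21m🬎[38;2;15;20;23m[48;2;14;18;21m🬎[0m
[38;2;13;17;20m[48;2;12;14;17m🬂[38;2;13;17;20m[48;2;12;14;17m🬂[38;2;13;17;20m[48;2;12;14;17m🬂[38;2;13;17;20m[48;2;12;14;17m🬂[38;2;13;17;20m[48;2;12;14;17m🬂[38;2;13;17;20m[48;2;12;14;17m🬂[38;2;13;17;20m[48;2;12;14;17m🬂[38;2;13;17;20m[48;2;12;14;17m🬂[38;2;13;17;20m[48;2;12;14;17m🬂[38;2;13;17;20m[48;2;12;14;17m🬂[0m
</frame>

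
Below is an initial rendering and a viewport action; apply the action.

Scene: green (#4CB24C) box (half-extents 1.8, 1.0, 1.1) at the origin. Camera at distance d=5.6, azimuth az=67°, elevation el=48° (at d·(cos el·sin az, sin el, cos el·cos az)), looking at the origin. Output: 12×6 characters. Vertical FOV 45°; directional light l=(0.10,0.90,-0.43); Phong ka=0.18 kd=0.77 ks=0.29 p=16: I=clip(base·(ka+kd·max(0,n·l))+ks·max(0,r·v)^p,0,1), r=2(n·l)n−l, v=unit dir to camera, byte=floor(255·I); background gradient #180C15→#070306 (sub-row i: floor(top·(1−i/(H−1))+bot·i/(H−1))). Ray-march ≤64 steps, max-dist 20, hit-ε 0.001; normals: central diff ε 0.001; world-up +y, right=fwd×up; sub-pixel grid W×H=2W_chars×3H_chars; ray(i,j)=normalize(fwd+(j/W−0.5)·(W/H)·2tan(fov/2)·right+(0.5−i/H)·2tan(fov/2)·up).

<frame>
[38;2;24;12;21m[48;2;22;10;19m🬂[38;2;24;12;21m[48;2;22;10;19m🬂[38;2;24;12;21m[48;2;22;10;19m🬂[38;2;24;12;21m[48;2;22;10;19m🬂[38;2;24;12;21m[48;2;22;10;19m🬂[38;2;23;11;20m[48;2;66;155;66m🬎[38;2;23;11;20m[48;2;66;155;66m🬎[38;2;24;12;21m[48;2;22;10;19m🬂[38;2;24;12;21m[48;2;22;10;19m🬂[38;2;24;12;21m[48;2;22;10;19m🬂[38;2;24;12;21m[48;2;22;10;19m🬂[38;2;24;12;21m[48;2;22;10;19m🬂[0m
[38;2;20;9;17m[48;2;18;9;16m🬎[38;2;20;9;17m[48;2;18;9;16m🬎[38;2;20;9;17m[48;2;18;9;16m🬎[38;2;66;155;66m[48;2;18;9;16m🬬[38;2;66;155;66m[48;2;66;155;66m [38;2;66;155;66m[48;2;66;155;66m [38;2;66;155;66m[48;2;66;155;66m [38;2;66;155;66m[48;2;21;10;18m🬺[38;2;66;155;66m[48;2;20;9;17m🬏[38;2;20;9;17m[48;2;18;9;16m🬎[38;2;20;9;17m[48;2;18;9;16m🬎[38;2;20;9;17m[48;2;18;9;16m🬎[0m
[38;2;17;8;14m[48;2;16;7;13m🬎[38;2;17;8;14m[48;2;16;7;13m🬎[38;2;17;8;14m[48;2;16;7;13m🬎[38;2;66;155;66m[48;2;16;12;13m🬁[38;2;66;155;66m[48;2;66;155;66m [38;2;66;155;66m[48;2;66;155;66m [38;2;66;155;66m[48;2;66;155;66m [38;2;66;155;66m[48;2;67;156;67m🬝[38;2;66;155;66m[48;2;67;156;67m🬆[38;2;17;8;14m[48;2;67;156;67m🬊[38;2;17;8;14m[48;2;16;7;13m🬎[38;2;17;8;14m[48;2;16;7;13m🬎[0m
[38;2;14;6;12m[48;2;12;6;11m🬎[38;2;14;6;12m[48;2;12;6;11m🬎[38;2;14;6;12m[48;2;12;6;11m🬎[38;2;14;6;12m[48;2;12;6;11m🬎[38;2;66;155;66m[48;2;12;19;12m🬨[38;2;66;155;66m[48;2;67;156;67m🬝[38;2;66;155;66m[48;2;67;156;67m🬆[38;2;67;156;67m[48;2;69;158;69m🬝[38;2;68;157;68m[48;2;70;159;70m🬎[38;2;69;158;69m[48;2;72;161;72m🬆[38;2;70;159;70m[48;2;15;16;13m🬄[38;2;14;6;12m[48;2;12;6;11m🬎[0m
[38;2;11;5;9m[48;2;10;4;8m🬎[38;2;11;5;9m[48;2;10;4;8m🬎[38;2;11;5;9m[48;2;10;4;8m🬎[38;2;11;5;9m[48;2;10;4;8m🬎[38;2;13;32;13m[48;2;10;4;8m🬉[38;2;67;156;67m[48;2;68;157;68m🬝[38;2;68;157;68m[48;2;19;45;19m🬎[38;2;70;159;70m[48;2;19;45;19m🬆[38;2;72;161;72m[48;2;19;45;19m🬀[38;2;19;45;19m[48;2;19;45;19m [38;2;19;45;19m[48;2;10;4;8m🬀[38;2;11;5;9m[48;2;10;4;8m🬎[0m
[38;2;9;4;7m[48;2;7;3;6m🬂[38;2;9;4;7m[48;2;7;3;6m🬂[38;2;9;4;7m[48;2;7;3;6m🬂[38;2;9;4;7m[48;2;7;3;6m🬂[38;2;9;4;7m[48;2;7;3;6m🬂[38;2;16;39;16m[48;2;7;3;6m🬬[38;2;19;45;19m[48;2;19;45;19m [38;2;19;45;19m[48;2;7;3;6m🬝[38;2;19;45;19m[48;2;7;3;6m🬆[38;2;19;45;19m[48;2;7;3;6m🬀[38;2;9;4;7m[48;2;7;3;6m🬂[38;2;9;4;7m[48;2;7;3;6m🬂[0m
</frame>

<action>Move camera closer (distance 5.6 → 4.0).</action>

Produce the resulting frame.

<frame>
[38;2;24;12;21m[48;2;22;10;19m🬂[38;2;66;155;66m[48;2;22;11;20m🬇[38;2;24;12;21m[48;2;66;155;66m🬂[38;2;66;155;66m[48;2;66;155;66m [38;2;66;155;66m[48;2;66;155;66m [38;2;66;155;66m[48;2;66;155;66m [38;2;66;155;66m[48;2;66;155;66m [38;2;66;155;66m[48;2;24;12;21m🬺[38;2;66;155;66m[48;2;23;11;20m🬱[38;2;24;12;21m[48;2;22;10;19m🬂[38;2;24;12;21m[48;2;22;10;19m🬂[38;2;24;12;21m[48;2;22;10;19m🬂[0m
[38;2;20;9;17m[48;2;18;9;16m🬎[38;2;20;9;17m[48;2;18;9;16m🬎[38;2;66;155;66m[48;2;18;9;16m🬬[38;2;66;155;66m[48;2;66;155;66m [38;2;66;155;66m[48;2;66;155;66m [38;2;66;155;66m[48;2;66;155;66m [38;2;66;155;66m[48;2;66;155;66m [38;2;66;155;66m[48;2;66;155;66m [38;2;66;155;66m[48;2;66;155;66m [38;2;66;155;66m[48;2;21;10;18m🬺[38;2;66;155;66m[48;2;20;9;17m🬏[38;2;20;9;17m[48;2;18;9;16m🬎[0m
[38;2;17;8;14m[48;2;16;7;13m🬎[38;2;17;8;14m[48;2;16;7;13m🬎[38;2;66;155;66m[48;2;16;7;13m🬉[38;2;66;155;66m[48;2;66;155;66m [38;2;66;155;66m[48;2;66;155;66m [38;2;66;155;66m[48;2;66;155;66m [38;2;66;155;66m[48;2;66;155;66m [38;2;66;155;66m[48;2;67;156;67m🬝[38;2;66;155;66m[48;2;67;156;67m🬆[38;2;66;155;66m[48;2;68;157;68m🬝[38;2;67;156;67m[48;2;68;157;68m🬎[38;2;17;8;14m[48;2;68;157;68m🬊[0m
[38;2;14;6;12m[48;2;12;6;11m🬎[38;2;14;6;12m[48;2;12;6;11m🬎[38;2;14;6;12m[48;2;12;6;11m🬎[38;2;66;155;66m[48;2;66;155;66m [38;2;66;155;66m[48;2;66;155;66m [38;2;66;155;66m[48;2;67;156;67m🬝[38;2;66;155;66m[48;2;67;156;67m🬆[38;2;67;156;67m[48;2;69;158;69m🬝[38;2;68;157;68m[48;2;70;159;70m🬎[38;2;69;158;69m[48;2;72;161;72m🬆[38;2;70;159;70m[48;2;74;163;74m🬎[38;2;71;160;71m[48;2;75;164;75m🬎[0m
[38;2;11;5;9m[48;2;10;4;8m🬎[38;2;11;5;9m[48;2;10;4;8m🬎[38;2;11;5;9m[48;2;10;4;8m🬎[38;2;66;155;66m[48;2;11;4;9m▐[38;2;66;155;66m[48;2;67;156;67m🬝[38;2;67;156;67m[48;2;68;157;68m🬝[38;2;68;157;68m[48;2;71;160;71m🬝[38;2;70;159;70m[48;2;72;162;72m🬆[38;2;73;162;73m[48;2;77;166;77m🬆[38;2;76;165;76m[48;2;82;171;82m🬆[38;2;81;170;81m[48;2;19;45;19m🬝[38;2;81;170;81m[48;2;19;45;19m🬎[0m
[38;2;9;4;7m[48;2;7;3;6m🬂[38;2;9;4;7m[48;2;7;3;6m🬂[38;2;9;4;7m[48;2;7;3;6m🬂[38;2;9;4;7m[48;2;7;3;6m🬂[38;2;67;156;67m[48;2;68;157;68m🬝[38;2;68;157;68m[48;2;70;159;70m🬕[38;2;71;160;71m[48;2;75;164;75m🬕[38;2;77;166;77m[48;2;19;45;19m🬎[38;2;82;171;82m[48;2;19;45;19m🬆[38;2;86;175;86m[48;2;19;45;19m🬀[38;2;19;45;19m[48;2;19;45;19m [38;2;19;45;19m[48;2;7;3;6m🬝[0m
</frame>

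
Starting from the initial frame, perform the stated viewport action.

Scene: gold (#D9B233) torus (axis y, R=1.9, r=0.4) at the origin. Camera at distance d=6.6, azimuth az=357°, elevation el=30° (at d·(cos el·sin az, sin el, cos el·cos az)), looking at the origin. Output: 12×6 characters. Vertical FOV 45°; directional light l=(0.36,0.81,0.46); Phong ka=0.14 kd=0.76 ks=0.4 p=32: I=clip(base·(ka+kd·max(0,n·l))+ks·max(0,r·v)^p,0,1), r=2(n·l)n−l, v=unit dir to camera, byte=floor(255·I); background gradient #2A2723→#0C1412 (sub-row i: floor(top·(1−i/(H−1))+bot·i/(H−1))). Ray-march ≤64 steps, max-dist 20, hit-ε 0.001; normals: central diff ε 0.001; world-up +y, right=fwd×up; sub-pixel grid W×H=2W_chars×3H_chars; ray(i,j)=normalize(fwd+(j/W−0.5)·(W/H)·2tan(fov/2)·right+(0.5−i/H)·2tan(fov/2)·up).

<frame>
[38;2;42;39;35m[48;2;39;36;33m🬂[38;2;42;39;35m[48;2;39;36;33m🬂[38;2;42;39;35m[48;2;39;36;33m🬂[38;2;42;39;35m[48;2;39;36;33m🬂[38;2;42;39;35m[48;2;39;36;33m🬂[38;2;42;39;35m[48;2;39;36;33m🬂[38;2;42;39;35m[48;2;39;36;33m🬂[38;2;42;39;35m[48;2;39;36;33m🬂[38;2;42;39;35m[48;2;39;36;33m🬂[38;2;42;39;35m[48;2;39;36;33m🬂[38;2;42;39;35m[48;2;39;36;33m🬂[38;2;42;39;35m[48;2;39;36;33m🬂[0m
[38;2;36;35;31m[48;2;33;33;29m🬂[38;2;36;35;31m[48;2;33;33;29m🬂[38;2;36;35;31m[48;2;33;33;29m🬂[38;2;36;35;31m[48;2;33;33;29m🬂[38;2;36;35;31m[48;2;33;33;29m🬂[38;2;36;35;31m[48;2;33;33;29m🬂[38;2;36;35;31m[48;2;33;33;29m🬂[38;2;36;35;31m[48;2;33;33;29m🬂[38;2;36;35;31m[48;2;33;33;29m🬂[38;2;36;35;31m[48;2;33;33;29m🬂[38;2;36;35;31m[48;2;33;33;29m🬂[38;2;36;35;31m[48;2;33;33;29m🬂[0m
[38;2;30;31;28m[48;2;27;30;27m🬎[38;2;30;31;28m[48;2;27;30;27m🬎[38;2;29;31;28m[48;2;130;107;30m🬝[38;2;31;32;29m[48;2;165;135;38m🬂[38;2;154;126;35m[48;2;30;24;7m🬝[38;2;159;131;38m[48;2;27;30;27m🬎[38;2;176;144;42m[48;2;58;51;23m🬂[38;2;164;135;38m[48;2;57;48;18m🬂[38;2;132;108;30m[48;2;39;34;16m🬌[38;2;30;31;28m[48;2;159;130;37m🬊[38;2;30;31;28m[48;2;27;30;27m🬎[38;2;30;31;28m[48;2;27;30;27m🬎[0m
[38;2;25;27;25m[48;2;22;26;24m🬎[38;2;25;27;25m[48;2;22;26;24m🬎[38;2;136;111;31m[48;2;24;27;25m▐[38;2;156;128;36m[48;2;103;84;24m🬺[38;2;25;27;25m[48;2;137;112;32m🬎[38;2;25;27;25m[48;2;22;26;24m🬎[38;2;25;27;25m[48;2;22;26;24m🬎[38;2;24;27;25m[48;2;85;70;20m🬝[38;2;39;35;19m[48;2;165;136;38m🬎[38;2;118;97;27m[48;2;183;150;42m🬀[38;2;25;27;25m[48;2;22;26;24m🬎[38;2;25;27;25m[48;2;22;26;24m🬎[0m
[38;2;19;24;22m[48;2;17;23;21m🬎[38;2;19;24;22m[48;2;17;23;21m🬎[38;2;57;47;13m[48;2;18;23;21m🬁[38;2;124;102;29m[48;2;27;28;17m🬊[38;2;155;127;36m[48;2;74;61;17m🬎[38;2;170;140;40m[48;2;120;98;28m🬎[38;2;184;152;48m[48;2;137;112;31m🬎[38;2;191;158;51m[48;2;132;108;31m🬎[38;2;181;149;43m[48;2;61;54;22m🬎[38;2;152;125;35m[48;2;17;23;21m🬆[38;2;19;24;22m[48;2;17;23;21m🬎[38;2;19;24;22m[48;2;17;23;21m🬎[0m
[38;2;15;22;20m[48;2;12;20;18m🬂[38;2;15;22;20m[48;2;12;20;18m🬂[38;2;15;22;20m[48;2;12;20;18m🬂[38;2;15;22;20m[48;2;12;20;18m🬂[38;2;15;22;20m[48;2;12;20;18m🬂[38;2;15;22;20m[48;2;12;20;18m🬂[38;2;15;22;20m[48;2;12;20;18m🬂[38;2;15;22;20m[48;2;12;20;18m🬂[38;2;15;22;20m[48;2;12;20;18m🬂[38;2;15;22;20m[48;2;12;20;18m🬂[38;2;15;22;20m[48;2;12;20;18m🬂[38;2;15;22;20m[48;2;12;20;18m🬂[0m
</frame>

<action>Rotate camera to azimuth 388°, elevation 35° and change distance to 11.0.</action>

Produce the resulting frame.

<frame>
[38;2;42;39;35m[48;2;39;36;33m🬂[38;2;42;39;35m[48;2;39;36;33m🬂[38;2;42;39;35m[48;2;39;36;33m🬂[38;2;42;39;35m[48;2;39;36;33m🬂[38;2;42;39;35m[48;2;39;36;33m🬂[38;2;42;39;35m[48;2;39;36;33m🬂[38;2;42;39;35m[48;2;39;36;33m🬂[38;2;42;39;35m[48;2;39;36;33m🬂[38;2;42;39;35m[48;2;39;36;33m🬂[38;2;42;39;35m[48;2;39;36;33m🬂[38;2;42;39;35m[48;2;39;36;33m🬂[38;2;42;39;35m[48;2;39;36;33m🬂[0m
[38;2;36;35;31m[48;2;33;33;29m🬂[38;2;36;35;31m[48;2;33;33;29m🬂[38;2;36;35;31m[48;2;33;33;29m🬂[38;2;36;35;31m[48;2;33;33;29m🬂[38;2;36;35;31m[48;2;33;33;29m🬂[38;2;36;35;31m[48;2;33;33;29m🬂[38;2;36;35;31m[48;2;33;33;29m🬂[38;2;36;35;31m[48;2;33;33;29m🬂[38;2;36;35;31m[48;2;33;33;29m🬂[38;2;36;35;31m[48;2;33;33;29m🬂[38;2;36;35;31m[48;2;33;33;29m🬂[38;2;36;35;31m[48;2;33;33;29m🬂[0m
[38;2;30;31;28m[48;2;27;30;27m🬎[38;2;30;31;28m[48;2;27;30;27m🬎[38;2;30;31;28m[48;2;27;30;27m🬎[38;2;30;31;28m[48;2;27;30;27m🬎[38;2;30;31;28m[48;2;145;119;34m🬎[38;2;193;159;48m[48;2;44;41;26m🬋[38;2;220;187;78m[48;2;29;31;28m🬋[38;2;156;128;36m[48;2;38;36;25m🬢[38;2;149;122;35m[48;2;29;31;28m🬏[38;2;30;31;28m[48;2;27;30;27m🬎[38;2;30;31;28m[48;2;27;30;27m🬎[38;2;30;31;28m[48;2;27;30;27m🬎[0m
[38;2;25;27;25m[48;2;22;26;24m🬎[38;2;25;27;25m[48;2;22;26;24m🬎[38;2;25;27;25m[48;2;22;26;24m🬎[38;2;25;27;25m[48;2;22;26;24m🬎[38;2;159;131;37m[48;2;42;39;19m🬪[38;2;25;27;25m[48;2;186;152;43m🬎[38;2;25;27;25m[48;2;187;153;43m🬎[38;2;26;26;19m[48;2;177;145;41m🬆[38;2;170;140;39m[48;2;23;26;24m🬄[38;2;25;27;25m[48;2;22;26;24m🬎[38;2;25;27;25m[48;2;22;26;24m🬎[38;2;25;27;25m[48;2;22;26;24m🬎[0m
[38;2;19;24;22m[48;2;17;23;21m🬎[38;2;19;24;22m[48;2;17;23;21m🬎[38;2;19;24;22m[48;2;17;23;21m🬎[38;2;19;24;22m[48;2;17;23;21m🬎[38;2;19;24;22m[48;2;17;23;21m🬎[38;2;109;89;25m[48;2;18;23;21m🬂[38;2;144;118;33m[48;2;18;23;21m🬂[38;2;96;79;22m[48;2;18;23;21m🬀[38;2;19;24;22m[48;2;17;23;21m🬎[38;2;19;24;22m[48;2;17;23;21m🬎[38;2;19;24;22m[48;2;17;23;21m🬎[38;2;19;24;22m[48;2;17;23;21m🬎[0m
[38;2;15;22;20m[48;2;12;20;18m🬂[38;2;15;22;20m[48;2;12;20;18m🬂[38;2;15;22;20m[48;2;12;20;18m🬂[38;2;15;22;20m[48;2;12;20;18m🬂[38;2;15;22;20m[48;2;12;20;18m🬂[38;2;15;22;20m[48;2;12;20;18m🬂[38;2;15;22;20m[48;2;12;20;18m🬂[38;2;15;22;20m[48;2;12;20;18m🬂[38;2;15;22;20m[48;2;12;20;18m🬂[38;2;15;22;20m[48;2;12;20;18m🬂[38;2;15;22;20m[48;2;12;20;18m🬂[38;2;15;22;20m[48;2;12;20;18m🬂[0m
</frame>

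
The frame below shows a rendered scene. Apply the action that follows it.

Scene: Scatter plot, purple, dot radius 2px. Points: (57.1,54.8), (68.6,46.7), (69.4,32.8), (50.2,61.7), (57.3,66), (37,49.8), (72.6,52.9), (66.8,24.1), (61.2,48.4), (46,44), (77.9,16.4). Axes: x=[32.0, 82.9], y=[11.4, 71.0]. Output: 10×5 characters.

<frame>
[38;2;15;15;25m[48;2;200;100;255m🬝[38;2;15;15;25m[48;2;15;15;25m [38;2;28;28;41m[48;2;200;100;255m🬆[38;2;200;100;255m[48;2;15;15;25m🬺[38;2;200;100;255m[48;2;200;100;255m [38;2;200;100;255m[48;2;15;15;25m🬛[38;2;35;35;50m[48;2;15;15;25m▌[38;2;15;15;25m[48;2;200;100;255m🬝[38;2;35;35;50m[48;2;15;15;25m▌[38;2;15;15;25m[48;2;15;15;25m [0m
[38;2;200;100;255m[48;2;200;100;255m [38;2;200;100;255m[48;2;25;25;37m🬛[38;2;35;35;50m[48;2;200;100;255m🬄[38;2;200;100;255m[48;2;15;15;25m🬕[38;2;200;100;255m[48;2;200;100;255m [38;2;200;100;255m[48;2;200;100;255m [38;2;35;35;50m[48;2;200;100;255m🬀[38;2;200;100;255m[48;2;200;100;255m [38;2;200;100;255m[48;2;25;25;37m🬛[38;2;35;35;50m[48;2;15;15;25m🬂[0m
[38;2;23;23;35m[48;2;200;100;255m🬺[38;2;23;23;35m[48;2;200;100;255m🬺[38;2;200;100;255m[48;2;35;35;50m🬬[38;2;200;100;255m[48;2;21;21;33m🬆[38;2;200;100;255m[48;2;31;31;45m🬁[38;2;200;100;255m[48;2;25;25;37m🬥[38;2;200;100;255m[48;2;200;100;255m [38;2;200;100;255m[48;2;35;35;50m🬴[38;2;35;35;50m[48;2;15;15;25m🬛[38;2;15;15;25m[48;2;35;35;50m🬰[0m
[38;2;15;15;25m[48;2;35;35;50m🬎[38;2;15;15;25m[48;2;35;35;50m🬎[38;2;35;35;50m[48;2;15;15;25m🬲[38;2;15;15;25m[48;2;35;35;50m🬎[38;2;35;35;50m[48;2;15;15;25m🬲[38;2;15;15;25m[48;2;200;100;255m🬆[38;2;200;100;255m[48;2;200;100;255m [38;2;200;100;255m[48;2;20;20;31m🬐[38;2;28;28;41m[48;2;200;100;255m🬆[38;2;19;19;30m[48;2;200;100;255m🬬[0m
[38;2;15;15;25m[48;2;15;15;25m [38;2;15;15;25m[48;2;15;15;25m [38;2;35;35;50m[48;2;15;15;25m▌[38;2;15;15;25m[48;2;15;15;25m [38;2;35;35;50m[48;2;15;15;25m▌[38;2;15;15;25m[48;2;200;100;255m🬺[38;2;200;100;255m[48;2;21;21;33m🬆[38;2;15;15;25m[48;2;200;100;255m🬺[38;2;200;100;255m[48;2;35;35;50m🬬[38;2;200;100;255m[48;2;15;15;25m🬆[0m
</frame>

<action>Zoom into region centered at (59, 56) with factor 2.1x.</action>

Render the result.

<frame>
[38;2;15;15;25m[48;2;15;15;25m [38;2;15;15;25m[48;2;200;100;255m🬬[38;2;35;35;50m[48;2;15;15;25m▌[38;2;15;15;25m[48;2;200;100;255m🬆[38;2;200;100;255m[48;2;15;15;25m🬺[38;2;15;15;25m[48;2;200;100;255m🬬[38;2;35;35;50m[48;2;15;15;25m▌[38;2;15;15;25m[48;2;15;15;25m [38;2;35;35;50m[48;2;15;15;25m▌[38;2;15;15;25m[48;2;15;15;25m [0m
[38;2;200;100;255m[48;2;25;25;37m🬫[38;2;200;100;255m[48;2;200;100;255m [38;2;200;100;255m[48;2;27;27;40m🬃[38;2;200;100;255m[48;2;19;19;30m🬁[38;2;200;100;255m[48;2;15;15;25m🬕[38;2;35;35;50m[48;2;15;15;25m🬂[38;2;35;35;50m[48;2;15;15;25m🬕[38;2;35;35;50m[48;2;15;15;25m🬂[38;2;35;35;50m[48;2;15;15;25m🬕[38;2;35;35;50m[48;2;15;15;25m🬂[0m
[38;2;15;15;25m[48;2;35;35;50m🬰[38;2;200;100;255m[48;2;23;23;35m🬀[38;2;35;35;50m[48;2;15;15;25m🬛[38;2;15;15;25m[48;2;200;100;255m🬐[38;2;200;100;255m[48;2;200;100;255m [38;2;20;20;31m[48;2;200;100;255m🬙[38;2;35;35;50m[48;2;15;15;25m🬛[38;2;15;15;25m[48;2;35;35;50m🬰[38;2;35;35;50m[48;2;15;15;25m🬛[38;2;15;15;25m[48;2;35;35;50m🬰[0m
[38;2;15;15;25m[48;2;200;100;255m🬊[38;2;15;15;25m[48;2;35;35;50m🬎[38;2;35;35;50m[48;2;15;15;25m🬲[38;2;15;15;25m[48;2;35;35;50m🬎[38;2;200;100;255m[48;2;30;30;43m🬈[38;2;200;100;255m[48;2;200;100;255m [38;2;200;100;255m[48;2;25;25;37m🬛[38;2;19;19;30m[48;2;200;100;255m🬝[38;2;35;35;50m[48;2;200;100;255m🬀[38;2;15;15;25m[48;2;200;100;255m🬊[0m
[38;2;200;100;255m[48;2;15;15;25m🬝[38;2;200;100;255m[48;2;15;15;25m🬀[38;2;35;35;50m[48;2;15;15;25m▌[38;2;15;15;25m[48;2;15;15;25m [38;2;35;35;50m[48;2;15;15;25m▌[38;2;15;15;25m[48;2;200;100;255m🬺[38;2;35;35;50m[48;2;15;15;25m▌[38;2;15;15;25m[48;2;15;15;25m [38;2;200;100;255m[48;2;28;28;41m🬊[38;2;200;100;255m[48;2;15;15;25m🬀[0m
</frame>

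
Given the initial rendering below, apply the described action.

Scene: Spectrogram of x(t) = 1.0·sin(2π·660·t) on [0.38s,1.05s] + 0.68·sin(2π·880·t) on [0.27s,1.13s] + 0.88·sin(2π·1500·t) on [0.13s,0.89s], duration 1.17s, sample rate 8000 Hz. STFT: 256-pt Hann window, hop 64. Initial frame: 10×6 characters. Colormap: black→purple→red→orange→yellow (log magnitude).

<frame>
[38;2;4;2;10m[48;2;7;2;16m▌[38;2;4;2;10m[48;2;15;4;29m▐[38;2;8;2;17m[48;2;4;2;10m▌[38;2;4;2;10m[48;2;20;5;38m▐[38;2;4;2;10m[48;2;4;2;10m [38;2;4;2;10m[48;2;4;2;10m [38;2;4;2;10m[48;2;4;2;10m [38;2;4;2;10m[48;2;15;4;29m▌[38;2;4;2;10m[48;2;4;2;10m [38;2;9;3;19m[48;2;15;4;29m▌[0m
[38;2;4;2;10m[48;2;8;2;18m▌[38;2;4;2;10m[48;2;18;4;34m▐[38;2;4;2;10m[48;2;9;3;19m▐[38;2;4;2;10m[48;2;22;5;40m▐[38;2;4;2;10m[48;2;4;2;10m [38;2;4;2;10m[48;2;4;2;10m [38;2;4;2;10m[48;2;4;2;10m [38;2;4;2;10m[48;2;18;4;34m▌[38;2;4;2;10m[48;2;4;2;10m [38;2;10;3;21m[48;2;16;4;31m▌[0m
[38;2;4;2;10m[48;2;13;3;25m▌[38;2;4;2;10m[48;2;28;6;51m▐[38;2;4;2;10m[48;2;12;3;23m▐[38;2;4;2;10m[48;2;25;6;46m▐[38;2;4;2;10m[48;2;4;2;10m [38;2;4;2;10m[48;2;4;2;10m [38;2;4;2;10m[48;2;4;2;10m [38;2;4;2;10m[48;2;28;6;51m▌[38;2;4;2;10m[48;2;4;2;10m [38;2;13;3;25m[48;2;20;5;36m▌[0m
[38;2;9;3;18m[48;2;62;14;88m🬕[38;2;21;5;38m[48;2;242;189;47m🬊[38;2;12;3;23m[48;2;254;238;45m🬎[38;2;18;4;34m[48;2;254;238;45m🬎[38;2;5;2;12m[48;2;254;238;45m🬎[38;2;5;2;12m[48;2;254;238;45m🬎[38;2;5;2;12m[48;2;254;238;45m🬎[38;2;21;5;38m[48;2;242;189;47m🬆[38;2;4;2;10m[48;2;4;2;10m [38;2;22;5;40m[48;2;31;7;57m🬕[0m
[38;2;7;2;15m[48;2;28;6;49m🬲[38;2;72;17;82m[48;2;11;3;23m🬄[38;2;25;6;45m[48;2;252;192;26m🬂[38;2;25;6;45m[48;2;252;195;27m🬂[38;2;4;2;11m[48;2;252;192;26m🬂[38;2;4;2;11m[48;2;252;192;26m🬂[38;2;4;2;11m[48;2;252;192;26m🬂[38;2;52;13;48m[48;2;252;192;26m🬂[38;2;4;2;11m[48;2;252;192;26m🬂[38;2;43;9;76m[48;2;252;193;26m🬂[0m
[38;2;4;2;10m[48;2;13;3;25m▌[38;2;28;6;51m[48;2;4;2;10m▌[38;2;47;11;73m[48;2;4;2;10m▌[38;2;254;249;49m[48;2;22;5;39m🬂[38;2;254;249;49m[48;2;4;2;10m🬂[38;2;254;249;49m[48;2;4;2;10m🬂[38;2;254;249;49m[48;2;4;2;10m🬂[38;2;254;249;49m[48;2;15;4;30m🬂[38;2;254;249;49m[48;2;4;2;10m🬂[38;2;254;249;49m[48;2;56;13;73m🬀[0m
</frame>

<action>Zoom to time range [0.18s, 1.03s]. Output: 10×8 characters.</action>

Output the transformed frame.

<frame>
[38;2;4;2;10m[48;2;8;2;17m▌[38;2;7;2;15m[48;2;4;2;10m▌[38;2;23;6;42m[48;2;4;2;10m▌[38;2;4;2;10m[48;2;4;2;10m [38;2;4;2;10m[48;2;4;2;10m [38;2;4;2;10m[48;2;4;2;10m [38;2;4;2;10m[48;2;4;2;10m [38;2;4;2;10m[48;2;4;2;10m [38;2;4;2;10m[48;2;15;4;29m▌[38;2;4;2;10m[48;2;4;2;10m [0m
[38;2;4;2;10m[48;2;8;2;17m▌[38;2;4;2;10m[48;2;7;2;15m▐[38;2;4;2;10m[48;2;23;6;43m▐[38;2;4;2;10m[48;2;4;2;10m [38;2;4;2;10m[48;2;4;2;10m [38;2;4;2;10m[48;2;4;2;10m [38;2;4;2;10m[48;2;4;2;10m [38;2;4;2;10m[48;2;4;2;10m [38;2;4;2;10m[48;2;17;4;31m▌[38;2;4;2;10m[48;2;4;2;10m [0m
[38;2;4;2;10m[48;2;9;3;20m▌[38;2;4;2;10m[48;2;8;2;17m▐[38;2;4;2;10m[48;2;25;6;46m▐[38;2;4;2;10m[48;2;4;2;10m [38;2;4;2;10m[48;2;4;2;10m [38;2;4;2;10m[48;2;4;2;10m [38;2;4;2;10m[48;2;4;2;10m [38;2;4;2;10m[48;2;4;2;10m [38;2;4;2;11m[48;2;20;5;37m▌[38;2;4;2;10m[48;2;4;2;10m [0m
[38;2;4;2;10m[48;2;12;3;24m▌[38;2;4;2;10m[48;2;10;3;20m▐[38;2;4;2;10m[48;2;28;6;51m▐[38;2;4;2;10m[48;2;4;2;10m [38;2;4;2;10m[48;2;4;2;10m [38;2;4;2;10m[48;2;4;2;10m [38;2;4;2;10m[48;2;4;2;10m [38;2;4;2;10m[48;2;4;2;10m [38;2;4;2;11m[48;2;30;7;54m▌[38;2;4;2;10m[48;2;4;2;10m [0m
[38;2;10;3;21m[48;2;254;238;45m🬎[38;2;8;2;18m[48;2;254;238;45m🬎[38;2;18;4;34m[48;2;254;238;45m🬎[38;2;4;2;10m[48;2;254;238;45m🬎[38;2;4;2;10m[48;2;254;238;45m🬎[38;2;4;2;10m[48;2;254;238;45m🬎[38;2;4;2;10m[48;2;254;238;45m🬎[38;2;4;2;10m[48;2;254;238;45m🬎[38;2;38;9;49m[48;2;253;230;41m🬎[38;2;4;2;10m[48;2;4;2;10m [0m
[38;2;251;175;19m[48;2;40;10;43m🬂[38;2;251;175;19m[48;2;29;7;43m🬂[38;2;251;175;19m[48;2;34;8;50m🬂[38;2;251;175;19m[48;2;7;2;15m🬂[38;2;251;175;19m[48;2;7;2;15m🬂[38;2;251;175;19m[48;2;7;2;15m🬂[38;2;251;175;19m[48;2;7;2;15m🬂[38;2;251;175;19m[48;2;7;2;15m🬂[38;2;251;179;20m[48;2;41;10;51m🬂[38;2;4;2;10m[48;2;10;3;20m🬎[0m
[38;2;19;5;29m[48;2;221;95;49m🬲[38;2;253;213;35m[48;2;56;13;57m🬂[38;2;252;209;33m[48;2;254;245;47m🬎[38;2;252;207;32m[48;2;254;249;49m🬎[38;2;252;207;32m[48;2;254;249;49m🬎[38;2;252;207;32m[48;2;254;249;49m🬎[38;2;252;207;32m[48;2;254;249;49m🬎[38;2;252;207;32m[48;2;254;249;49m🬎[38;2;252;207;32m[48;2;254;249;49m🬎[38;2;252;207;32m[48;2;254;249;49m🬎[0m
[38;2;4;2;10m[48;2;38;8;66m▌[38;2;30;7;54m[48;2;4;2;10m▌[38;2;67;16;78m[48;2;8;2;18m🬄[38;2;5;2;12m[48;2;4;2;10m🬂[38;2;5;2;12m[48;2;4;2;10m🬂[38;2;5;2;12m[48;2;4;2;10m🬂[38;2;5;2;12m[48;2;4;2;10m🬂[38;2;5;2;12m[48;2;4;2;10m🬂[38;2;27;6;49m[48;2;5;2;11m▐[38;2;5;2;12m[48;2;4;2;10m🬂[0m
</frame>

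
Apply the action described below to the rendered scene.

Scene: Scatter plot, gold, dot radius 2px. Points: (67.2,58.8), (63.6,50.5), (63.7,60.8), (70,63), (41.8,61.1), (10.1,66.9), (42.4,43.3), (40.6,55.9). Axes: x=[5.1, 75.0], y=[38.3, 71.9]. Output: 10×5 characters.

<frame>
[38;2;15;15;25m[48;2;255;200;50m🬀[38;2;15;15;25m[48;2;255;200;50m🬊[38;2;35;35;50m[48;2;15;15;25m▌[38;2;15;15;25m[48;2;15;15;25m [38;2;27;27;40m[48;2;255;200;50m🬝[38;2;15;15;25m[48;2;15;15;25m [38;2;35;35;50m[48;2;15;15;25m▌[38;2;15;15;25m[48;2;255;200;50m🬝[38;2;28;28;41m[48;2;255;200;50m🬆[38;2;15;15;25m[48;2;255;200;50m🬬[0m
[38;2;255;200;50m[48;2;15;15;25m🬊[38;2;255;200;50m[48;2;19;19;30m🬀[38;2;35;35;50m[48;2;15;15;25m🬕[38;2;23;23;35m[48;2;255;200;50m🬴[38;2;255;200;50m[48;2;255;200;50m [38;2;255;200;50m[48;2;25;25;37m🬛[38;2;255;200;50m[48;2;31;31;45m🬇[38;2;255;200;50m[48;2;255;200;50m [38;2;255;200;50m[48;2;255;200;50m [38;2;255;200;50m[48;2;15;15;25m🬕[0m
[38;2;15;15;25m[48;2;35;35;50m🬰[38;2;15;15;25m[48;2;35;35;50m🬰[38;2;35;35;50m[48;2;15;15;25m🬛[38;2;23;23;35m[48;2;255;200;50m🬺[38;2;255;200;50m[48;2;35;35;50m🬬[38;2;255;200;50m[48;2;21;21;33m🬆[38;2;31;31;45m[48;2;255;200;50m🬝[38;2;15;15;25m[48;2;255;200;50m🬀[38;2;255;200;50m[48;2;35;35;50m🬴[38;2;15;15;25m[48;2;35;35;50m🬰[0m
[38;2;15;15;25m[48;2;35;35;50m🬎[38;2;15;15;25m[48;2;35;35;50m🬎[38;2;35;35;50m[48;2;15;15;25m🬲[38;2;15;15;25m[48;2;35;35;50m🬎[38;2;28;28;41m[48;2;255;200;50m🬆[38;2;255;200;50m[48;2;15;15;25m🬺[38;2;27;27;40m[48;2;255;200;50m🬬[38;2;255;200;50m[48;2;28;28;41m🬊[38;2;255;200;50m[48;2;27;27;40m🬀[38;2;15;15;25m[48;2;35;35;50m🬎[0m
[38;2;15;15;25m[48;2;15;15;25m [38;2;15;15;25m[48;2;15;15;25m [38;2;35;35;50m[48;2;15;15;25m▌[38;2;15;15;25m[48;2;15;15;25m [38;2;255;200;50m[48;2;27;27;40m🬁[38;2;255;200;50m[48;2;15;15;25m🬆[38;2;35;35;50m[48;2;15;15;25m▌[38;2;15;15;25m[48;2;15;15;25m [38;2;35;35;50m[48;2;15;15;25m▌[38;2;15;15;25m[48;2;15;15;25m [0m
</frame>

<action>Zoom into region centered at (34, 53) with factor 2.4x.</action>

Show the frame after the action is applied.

<frame>
[38;2;15;15;25m[48;2;15;15;25m [38;2;15;15;25m[48;2;15;15;25m [38;2;35;35;50m[48;2;15;15;25m▌[38;2;15;15;25m[48;2;15;15;25m [38;2;35;35;50m[48;2;15;15;25m▌[38;2;15;15;25m[48;2;15;15;25m [38;2;27;27;40m[48;2;255;200;50m🬝[38;2;15;15;25m[48;2;15;15;25m [38;2;35;35;50m[48;2;15;15;25m▌[38;2;15;15;25m[48;2;15;15;25m [0m
[38;2;35;35;50m[48;2;15;15;25m🬂[38;2;35;35;50m[48;2;15;15;25m🬂[38;2;35;35;50m[48;2;15;15;25m🬕[38;2;35;35;50m[48;2;15;15;25m🬂[38;2;35;35;50m[48;2;15;15;25m🬕[38;2;23;23;35m[48;2;255;200;50m🬴[38;2;255;200;50m[48;2;255;200;50m [38;2;255;200;50m[48;2;25;25;37m🬛[38;2;35;35;50m[48;2;15;15;25m🬕[38;2;35;35;50m[48;2;15;15;25m🬂[0m
[38;2;15;15;25m[48;2;35;35;50m🬰[38;2;15;15;25m[48;2;35;35;50m🬰[38;2;35;35;50m[48;2;15;15;25m🬛[38;2;15;15;25m[48;2;35;35;50m🬰[38;2;35;35;50m[48;2;15;15;25m🬛[38;2;15;15;25m[48;2;35;35;50m🬰[38;2;255;200;50m[48;2;31;31;45m🬁[38;2;15;15;25m[48;2;35;35;50m🬰[38;2;35;35;50m[48;2;15;15;25m🬛[38;2;15;15;25m[48;2;35;35;50m🬰[0m
[38;2;15;15;25m[48;2;35;35;50m🬎[38;2;15;15;25m[48;2;35;35;50m🬎[38;2;35;35;50m[48;2;15;15;25m🬲[38;2;15;15;25m[48;2;35;35;50m🬎[38;2;35;35;50m[48;2;15;15;25m🬲[38;2;15;15;25m[48;2;35;35;50m🬎[38;2;35;35;50m[48;2;15;15;25m🬲[38;2;15;15;25m[48;2;35;35;50m🬎[38;2;35;35;50m[48;2;15;15;25m🬲[38;2;15;15;25m[48;2;35;35;50m🬎[0m
[38;2;15;15;25m[48;2;15;15;25m [38;2;15;15;25m[48;2;15;15;25m [38;2;35;35;50m[48;2;15;15;25m▌[38;2;15;15;25m[48;2;15;15;25m [38;2;35;35;50m[48;2;15;15;25m▌[38;2;15;15;25m[48;2;15;15;25m [38;2;35;35;50m[48;2;15;15;25m▌[38;2;15;15;25m[48;2;15;15;25m [38;2;35;35;50m[48;2;15;15;25m▌[38;2;15;15;25m[48;2;15;15;25m [0m
</frame>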